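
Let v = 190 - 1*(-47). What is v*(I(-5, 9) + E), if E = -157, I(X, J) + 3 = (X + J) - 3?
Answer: -37683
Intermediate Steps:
v = 237 (v = 190 + 47 = 237)
I(X, J) = -6 + J + X (I(X, J) = -3 + ((X + J) - 3) = -3 + ((J + X) - 3) = -3 + (-3 + J + X) = -6 + J + X)
v*(I(-5, 9) + E) = 237*((-6 + 9 - 5) - 157) = 237*(-2 - 157) = 237*(-159) = -37683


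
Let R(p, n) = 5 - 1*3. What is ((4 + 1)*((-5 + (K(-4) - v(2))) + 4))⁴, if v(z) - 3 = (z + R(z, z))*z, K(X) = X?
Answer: 40960000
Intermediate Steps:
R(p, n) = 2 (R(p, n) = 5 - 3 = 2)
v(z) = 3 + z*(2 + z) (v(z) = 3 + (z + 2)*z = 3 + (2 + z)*z = 3 + z*(2 + z))
((4 + 1)*((-5 + (K(-4) - v(2))) + 4))⁴ = ((4 + 1)*((-5 + (-4 - (3 + 2² + 2*2))) + 4))⁴ = (5*((-5 + (-4 - (3 + 4 + 4))) + 4))⁴ = (5*((-5 + (-4 - 1*11)) + 4))⁴ = (5*((-5 + (-4 - 11)) + 4))⁴ = (5*((-5 - 15) + 4))⁴ = (5*(-20 + 4))⁴ = (5*(-16))⁴ = (-80)⁴ = 40960000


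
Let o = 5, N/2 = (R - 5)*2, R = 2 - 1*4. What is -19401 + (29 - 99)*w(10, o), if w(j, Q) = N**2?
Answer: -74281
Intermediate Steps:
R = -2 (R = 2 - 4 = -2)
N = -28 (N = 2*((-2 - 5)*2) = 2*(-7*2) = 2*(-14) = -28)
w(j, Q) = 784 (w(j, Q) = (-28)**2 = 784)
-19401 + (29 - 99)*w(10, o) = -19401 + (29 - 99)*784 = -19401 - 70*784 = -19401 - 54880 = -74281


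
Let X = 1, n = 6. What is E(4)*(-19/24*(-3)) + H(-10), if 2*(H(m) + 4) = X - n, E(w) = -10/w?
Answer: -199/16 ≈ -12.438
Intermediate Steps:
H(m) = -13/2 (H(m) = -4 + (1 - 1*6)/2 = -4 + (1 - 6)/2 = -4 + (½)*(-5) = -4 - 5/2 = -13/2)
E(4)*(-19/24*(-3)) + H(-10) = (-10/4)*(-19/24*(-3)) - 13/2 = (-10*¼)*(-19*1/24*(-3)) - 13/2 = -(-95)*(-3)/48 - 13/2 = -5/2*19/8 - 13/2 = -95/16 - 13/2 = -199/16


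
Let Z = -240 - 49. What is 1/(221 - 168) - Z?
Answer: 15318/53 ≈ 289.02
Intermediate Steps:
Z = -289
1/(221 - 168) - Z = 1/(221 - 168) - 1*(-289) = 1/53 + 289 = 15318/53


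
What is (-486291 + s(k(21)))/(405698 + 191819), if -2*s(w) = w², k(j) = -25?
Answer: -973207/1195034 ≈ -0.81438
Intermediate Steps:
s(w) = -w²/2
(-486291 + s(k(21)))/(405698 + 191819) = (-486291 - ½*(-25)²)/(405698 + 191819) = (-486291 - ½*625)/597517 = (-486291 - 625/2)*(1/597517) = -973207/2*1/597517 = -973207/1195034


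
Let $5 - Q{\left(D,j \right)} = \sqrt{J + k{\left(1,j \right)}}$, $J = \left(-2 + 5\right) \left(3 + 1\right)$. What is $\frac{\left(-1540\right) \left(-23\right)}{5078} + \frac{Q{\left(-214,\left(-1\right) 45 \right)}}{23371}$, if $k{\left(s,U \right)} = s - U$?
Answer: $\frac{413913105}{59338969} - \frac{\sqrt{58}}{23371} \approx 6.9751$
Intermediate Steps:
$J = 12$ ($J = 3 \cdot 4 = 12$)
$Q{\left(D,j \right)} = 5 - \sqrt{13 - j}$ ($Q{\left(D,j \right)} = 5 - \sqrt{12 - \left(-1 + j\right)} = 5 - \sqrt{13 - j}$)
$\frac{\left(-1540\right) \left(-23\right)}{5078} + \frac{Q{\left(-214,\left(-1\right) 45 \right)}}{23371} = \frac{\left(-1540\right) \left(-23\right)}{5078} + \frac{5 - \sqrt{13 - \left(-1\right) 45}}{23371} = 35420 \cdot \frac{1}{5078} + \left(5 - \sqrt{13 - -45}\right) \frac{1}{23371} = \frac{17710}{2539} + \left(5 - \sqrt{13 + 45}\right) \frac{1}{23371} = \frac{17710}{2539} + \left(5 - \sqrt{58}\right) \frac{1}{23371} = \frac{17710}{2539} + \left(\frac{5}{23371} - \frac{\sqrt{58}}{23371}\right) = \frac{413913105}{59338969} - \frac{\sqrt{58}}{23371}$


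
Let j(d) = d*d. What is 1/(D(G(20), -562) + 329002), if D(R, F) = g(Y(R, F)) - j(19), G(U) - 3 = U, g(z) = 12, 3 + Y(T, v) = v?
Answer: 1/328653 ≈ 3.0427e-6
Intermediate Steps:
Y(T, v) = -3 + v
j(d) = d²
G(U) = 3 + U
D(R, F) = -349 (D(R, F) = 12 - 1*19² = 12 - 1*361 = 12 - 361 = -349)
1/(D(G(20), -562) + 329002) = 1/(-349 + 329002) = 1/328653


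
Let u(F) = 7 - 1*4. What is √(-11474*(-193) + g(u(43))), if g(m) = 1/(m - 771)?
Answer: 5*√204086661/48 ≈ 1488.1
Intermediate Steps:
u(F) = 3 (u(F) = 7 - 4 = 3)
g(m) = 1/(-771 + m)
√(-11474*(-193) + g(u(43))) = √(-11474*(-193) + 1/(-771 + 3)) = √(2214482 + 1/(-768)) = √(2214482 - 1/768) = √(1700722175/768) = 5*√204086661/48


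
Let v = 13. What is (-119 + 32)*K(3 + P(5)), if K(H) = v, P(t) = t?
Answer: -1131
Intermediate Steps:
K(H) = 13
(-119 + 32)*K(3 + P(5)) = (-119 + 32)*13 = -87*13 = -1131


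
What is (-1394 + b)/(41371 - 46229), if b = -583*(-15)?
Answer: -7351/4858 ≈ -1.5132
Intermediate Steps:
b = 8745
(-1394 + b)/(41371 - 46229) = (-1394 + 8745)/(41371 - 46229) = 7351/(-4858) = 7351*(-1/4858) = -7351/4858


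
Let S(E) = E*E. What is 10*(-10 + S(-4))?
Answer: 60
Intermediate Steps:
S(E) = E²
10*(-10 + S(-4)) = 10*(-10 + (-4)²) = 10*(-10 + 16) = 10*6 = 60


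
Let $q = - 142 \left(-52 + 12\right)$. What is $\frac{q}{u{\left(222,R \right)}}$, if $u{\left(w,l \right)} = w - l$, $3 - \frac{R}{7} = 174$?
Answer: $\frac{5680}{1419} \approx 4.0028$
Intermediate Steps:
$R = -1197$ ($R = 21 - 1218 = -1197$)
$q = 5680$ ($q = \left(-142\right) \left(-40\right) = 5680$)
$\frac{q}{u{\left(222,R \right)}} = \frac{5680}{222 - -1197} = \frac{5680}{222 + 1197} = \frac{5680}{1419}$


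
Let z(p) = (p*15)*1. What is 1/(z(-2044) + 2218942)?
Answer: 1/2188282 ≈ 4.5698e-7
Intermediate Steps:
z(p) = 15*p (z(p) = (15*p)*1 = 15*p)
1/(z(-2044) + 2218942) = 1/(15*(-2044) + 2218942) = 1/(-30660 + 2218942) = 1/2188282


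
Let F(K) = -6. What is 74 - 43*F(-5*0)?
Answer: 332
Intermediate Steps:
74 - 43*F(-5*0) = 74 - 43*(-6) = 74 + 258 = 332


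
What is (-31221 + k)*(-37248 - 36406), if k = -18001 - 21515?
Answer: 5210062998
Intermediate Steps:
k = -39516
(-31221 + k)*(-37248 - 36406) = (-31221 - 39516)*(-37248 - 36406) = -70737*(-73654) = 5210062998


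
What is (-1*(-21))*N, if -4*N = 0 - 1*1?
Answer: 21/4 ≈ 5.2500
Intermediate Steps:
N = ¼ (N = -(0 - 1*1)/4 = -(0 - 1)/4 = -¼*(-1) = ¼ ≈ 0.25000)
(-1*(-21))*N = -1*(-21)*(¼) = 21*(¼) = 21/4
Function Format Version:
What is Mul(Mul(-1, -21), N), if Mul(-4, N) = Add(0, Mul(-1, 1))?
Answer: Rational(21, 4) ≈ 5.2500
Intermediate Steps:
N = Rational(1, 4) (N = Mul(Rational(-1, 4), Add(0, Mul(-1, 1))) = Mul(Rational(-1, 4), Add(0, -1)) = Mul(Rational(-1, 4), -1) = Rational(1, 4) ≈ 0.25000)
Mul(Mul(-1, -21), N) = Mul(Mul(-1, -21), Rational(1, 4)) = Mul(21, Rational(1, 4)) = Rational(21, 4)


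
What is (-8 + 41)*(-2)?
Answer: -66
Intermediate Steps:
(-8 + 41)*(-2) = 33*(-2) = -66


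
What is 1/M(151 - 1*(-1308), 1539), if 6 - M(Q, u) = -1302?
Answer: 1/1308 ≈ 0.00076453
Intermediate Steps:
M(Q, u) = 1308 (M(Q, u) = 6 - 1*(-1302) = 6 + 1302 = 1308)
1/M(151 - 1*(-1308), 1539) = 1/1308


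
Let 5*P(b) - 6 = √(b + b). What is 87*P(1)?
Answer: 522/5 + 87*√2/5 ≈ 129.01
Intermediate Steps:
P(b) = 6/5 + √2*√b/5 (P(b) = 6/5 + √(b + b)/5 = 6/5 + √(2*b)/5 = 6/5 + (√2*√b)/5 = 6/5 + √2*√b/5)
87*P(1) = 87*(6/5 + √2*√1/5) = 87*(6/5 + (⅕)*√2*1) = 87*(6/5 + √2/5) = 522/5 + 87*√2/5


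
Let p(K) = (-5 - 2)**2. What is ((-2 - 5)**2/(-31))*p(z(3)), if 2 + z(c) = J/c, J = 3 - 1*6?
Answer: -2401/31 ≈ -77.452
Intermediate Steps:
J = -3 (J = 3 - 6 = -3)
z(c) = -2 - 3/c
p(K) = 49 (p(K) = (-7)**2 = 49)
((-2 - 5)**2/(-31))*p(z(3)) = ((-2 - 5)**2/(-31))*49 = -1/31*(-7)**2*49 = -1/31*49*49 = -49/31*49 = -2401/31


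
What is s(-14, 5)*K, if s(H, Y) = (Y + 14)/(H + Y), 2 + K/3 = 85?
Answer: -1577/3 ≈ -525.67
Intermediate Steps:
K = 249 (K = -6 + 3*85 = -6 + 255 = 249)
s(H, Y) = (14 + Y)/(H + Y)
s(-14, 5)*K = ((14 + 5)/(-14 + 5))*249 = (19/(-9))*249 = -1/9*19*249 = -19/9*249 = -1577/3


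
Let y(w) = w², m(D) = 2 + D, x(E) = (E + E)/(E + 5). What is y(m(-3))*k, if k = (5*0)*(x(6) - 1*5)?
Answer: 0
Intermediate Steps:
x(E) = 2*E/(5 + E) (x(E) = (2*E)/(5 + E) = 2*E/(5 + E))
k = 0 (k = (5*0)*(2*6/(5 + 6) - 1*5) = 0*(2*6/11 - 5) = 0*(2*6*(1/11) - 5) = 0*(12/11 - 5) = 0*(-43/11) = 0)
y(m(-3))*k = (2 - 3)²*0 = (-1)²*0 = 1*0 = 0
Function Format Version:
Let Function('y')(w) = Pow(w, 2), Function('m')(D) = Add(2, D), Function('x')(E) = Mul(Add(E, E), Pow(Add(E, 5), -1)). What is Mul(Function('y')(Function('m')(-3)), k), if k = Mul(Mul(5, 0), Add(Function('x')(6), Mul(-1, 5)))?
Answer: 0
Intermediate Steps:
Function('x')(E) = Mul(2, E, Pow(Add(5, E), -1)) (Function('x')(E) = Mul(Mul(2, E), Pow(Add(5, E), -1)) = Mul(2, E, Pow(Add(5, E), -1)))
k = 0 (k = Mul(Mul(5, 0), Add(Mul(2, 6, Pow(Add(5, 6), -1)), Mul(-1, 5))) = Mul(0, Add(Mul(2, 6, Pow(11, -1)), -5)) = Mul(0, Add(Mul(2, 6, Rational(1, 11)), -5)) = Mul(0, Add(Rational(12, 11), -5)) = Mul(0, Rational(-43, 11)) = 0)
Mul(Function('y')(Function('m')(-3)), k) = Mul(Pow(Add(2, -3), 2), 0) = Mul(Pow(-1, 2), 0) = Mul(1, 0) = 0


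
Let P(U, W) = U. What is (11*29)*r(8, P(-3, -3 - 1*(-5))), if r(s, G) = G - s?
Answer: -3509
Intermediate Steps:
(11*29)*r(8, P(-3, -3 - 1*(-5))) = (11*29)*(-3 - 1*8) = 319*(-3 - 8) = 319*(-11) = -3509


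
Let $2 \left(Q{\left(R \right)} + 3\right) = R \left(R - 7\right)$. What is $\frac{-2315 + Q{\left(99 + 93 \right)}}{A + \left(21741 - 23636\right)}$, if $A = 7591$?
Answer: $\frac{7721}{2848} \approx 2.711$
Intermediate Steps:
$Q{\left(R \right)} = -3 + \frac{R \left(-7 + R\right)}{2}$ ($Q{\left(R \right)} = -3 + \frac{R \left(R - 7\right)}{2} = -3 + \frac{R \left(-7 + R\right)}{2}$)
$\frac{-2315 + Q{\left(99 + 93 \right)}}{A + \left(21741 - 23636\right)} = \frac{-2315 - \left(3 - \frac{\left(99 + 93\right)^{2}}{2} + \frac{7 \left(99 + 93\right)}{2}\right)}{7591 + \left(21741 - 23636\right)} = \frac{-2315 - \left(675 - 18432\right)}{7591 - 1895} = \frac{-2315 - -17757}{5696} = \left(-2315 - -17757\right) \frac{1}{5696} = \left(-2315 + 17757\right) \frac{1}{5696} = 15442 \cdot \frac{1}{5696} = \frac{7721}{2848}$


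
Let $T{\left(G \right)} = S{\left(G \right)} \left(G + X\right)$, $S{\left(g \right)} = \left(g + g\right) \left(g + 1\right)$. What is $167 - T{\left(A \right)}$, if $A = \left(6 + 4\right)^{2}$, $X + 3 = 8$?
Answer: $-2120833$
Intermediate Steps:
$X = 5$ ($X = -3 + 8 = 5$)
$S{\left(g \right)} = 2 g \left(1 + g\right)$
$A = 100$ ($A = 10^{2} = 100$)
$T{\left(G \right)} = 2 G \left(1 + G\right) \left(5 + G\right)$ ($T{\left(G \right)} = 2 G \left(1 + G\right) \left(G + 5\right) = 2 G \left(1 + G\right) \left(5 + G\right)$)
$167 - T{\left(A \right)} = 167 - 2 \cdot 100 \left(1 + 100\right) \left(5 + 100\right) = 167 - 2 \cdot 100 \cdot 101 \cdot 105 = 167 - 2121000 = -2120833$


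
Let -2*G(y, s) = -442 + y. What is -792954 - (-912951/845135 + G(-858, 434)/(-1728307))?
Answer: -1158228851566066823/1460652736445 ≈ -7.9295e+5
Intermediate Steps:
G(y, s) = 221 - y/2 (G(y, s) = -(-442 + y)/2 = 221 - y/2)
-792954 - (-912951/845135 + G(-858, 434)/(-1728307)) = -792954 - (-912951/845135 + (221 - ½*(-858))/(-1728307)) = -792954 - (-912951*1/845135 + (221 + 429)*(-1/1728307)) = -792954 - (-912951/845135 + 650*(-1/1728307)) = -792954 - (-912951/845135 - 650/1728307) = -792954 - 1*(-1578408941707/1460652736445) = -792954 + 1578408941707/1460652736445 = -1158228851566066823/1460652736445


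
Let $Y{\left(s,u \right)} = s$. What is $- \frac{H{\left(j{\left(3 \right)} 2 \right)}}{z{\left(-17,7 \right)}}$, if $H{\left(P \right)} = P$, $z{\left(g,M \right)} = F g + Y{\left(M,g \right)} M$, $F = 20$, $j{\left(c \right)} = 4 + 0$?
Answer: $\frac{8}{291} \approx 0.027491$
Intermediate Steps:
$j{\left(c \right)} = 4$
$z{\left(g,M \right)} = M^{2} + 20 g$ ($z{\left(g,M \right)} = 20 g + M M = 20 g + M^{2} = M^{2} + 20 g$)
$- \frac{H{\left(j{\left(3 \right)} 2 \right)}}{z{\left(-17,7 \right)}} = - \frac{4 \cdot 2}{7^{2} + 20 \left(-17\right)} = - \frac{8}{49 - 340} = - \frac{8}{-291} = - \frac{8 \left(-1\right)}{291} = \left(-1\right) \left(- \frac{8}{291}\right) = \frac{8}{291}$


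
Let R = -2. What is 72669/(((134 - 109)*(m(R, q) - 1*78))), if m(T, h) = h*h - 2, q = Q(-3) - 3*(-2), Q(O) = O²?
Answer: 72669/3625 ≈ 20.047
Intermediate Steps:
q = 15 (q = (-3)² - 3*(-2) = 9 + 6 = 15)
m(T, h) = -2 + h² (m(T, h) = h² - 2 = -2 + h²)
72669/(((134 - 109)*(m(R, q) - 1*78))) = 72669/(((134 - 109)*((-2 + 15²) - 1*78))) = 72669/((25*((-2 + 225) - 78))) = 72669/((25*(223 - 78))) = 72669/((25*145)) = 72669/3625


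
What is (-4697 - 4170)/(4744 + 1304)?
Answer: -8867/6048 ≈ -1.4661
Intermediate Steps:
(-4697 - 4170)/(4744 + 1304) = -8867/6048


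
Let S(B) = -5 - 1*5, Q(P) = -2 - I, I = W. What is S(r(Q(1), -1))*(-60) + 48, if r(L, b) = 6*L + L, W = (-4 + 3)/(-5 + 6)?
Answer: 648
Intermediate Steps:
W = -1 (W = -1/1 = -1*1 = -1)
I = -1
Q(P) = -1 (Q(P) = -2 - 1*(-1) = -2 + 1 = -1)
r(L, b) = 7*L
S(B) = -10 (S(B) = -5 - 5 = -10)
S(r(Q(1), -1))*(-60) + 48 = -10*(-60) + 48 = 600 + 48 = 648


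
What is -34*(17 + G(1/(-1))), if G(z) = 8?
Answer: -850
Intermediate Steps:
-34*(17 + G(1/(-1))) = -34*(17 + 8) = -34*25 = -850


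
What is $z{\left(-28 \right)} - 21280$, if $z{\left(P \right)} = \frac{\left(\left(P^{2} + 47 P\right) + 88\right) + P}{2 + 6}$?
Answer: $-21339$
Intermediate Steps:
$z{\left(P \right)} = 11 + 6 P + \frac{P^{2}}{8}$ ($z{\left(P \right)} = \frac{\left(88 + P^{2} + 47 P\right) + P}{8} = \left(88 + P^{2} + 48 P\right) \frac{1}{8} = 11 + 6 P + \frac{P^{2}}{8}$)
$z{\left(-28 \right)} - 21280 = \left(11 + 6 \left(-28\right) + \frac{\left(-28\right)^{2}}{8}\right) - 21280 = \left(11 - 168 + \frac{1}{8} \cdot 784\right) - 21280 = \left(11 - 168 + 98\right) - 21280 = -59 - 21280 = -21339$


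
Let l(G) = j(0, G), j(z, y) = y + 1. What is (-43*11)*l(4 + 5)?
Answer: -4730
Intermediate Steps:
j(z, y) = 1 + y
l(G) = 1 + G
(-43*11)*l(4 + 5) = (-43*11)*(1 + (4 + 5)) = -473*(1 + 9) = -473*10 = -4730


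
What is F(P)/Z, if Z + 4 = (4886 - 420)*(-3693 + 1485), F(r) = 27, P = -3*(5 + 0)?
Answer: -27/9860932 ≈ -2.7381e-6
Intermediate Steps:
P = -15 (P = -3*5 = -15)
Z = -9860932 (Z = -4 + (4886 - 420)*(-3693 + 1485) = -4 + 4466*(-2208) = -4 - 9860928 = -9860932)
F(P)/Z = 27/(-9860932) = 27*(-1/9860932) = -27/9860932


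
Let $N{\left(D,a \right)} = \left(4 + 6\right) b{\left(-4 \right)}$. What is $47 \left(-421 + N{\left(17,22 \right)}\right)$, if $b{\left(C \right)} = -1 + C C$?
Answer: $-12737$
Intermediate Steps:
$b{\left(C \right)} = -1 + C^{2}$
$N{\left(D,a \right)} = 150$ ($N{\left(D,a \right)} = \left(4 + 6\right) \left(-1 + \left(-4\right)^{2}\right) = 10 \left(-1 + 16\right) = 10 \cdot 15 = 150$)
$47 \left(-421 + N{\left(17,22 \right)}\right) = 47 \left(-421 + 150\right) = 47 \left(-271\right) = -12737$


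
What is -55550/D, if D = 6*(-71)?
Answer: 27775/213 ≈ 130.40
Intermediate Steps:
D = -426
-55550/D = -55550/(-426) = -55550*(-1/426) = 27775/213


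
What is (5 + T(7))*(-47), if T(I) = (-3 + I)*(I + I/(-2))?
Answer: -893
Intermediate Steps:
T(I) = I*(-3 + I)/2 (T(I) = (-3 + I)*(I + I*(-½)) = (-3 + I)*(I - I/2) = (-3 + I)*(I/2) = I*(-3 + I)/2)
(5 + T(7))*(-47) = (5 + (½)*7*(-3 + 7))*(-47) = (5 + (½)*7*4)*(-47) = (5 + 14)*(-47) = 19*(-47) = -893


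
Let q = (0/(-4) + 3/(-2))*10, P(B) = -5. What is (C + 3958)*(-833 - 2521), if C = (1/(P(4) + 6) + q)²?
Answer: -13932516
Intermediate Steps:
q = -15 (q = (0*(-¼) + 3*(-½))*10 = (0 - 3/2)*10 = -3/2*10 = -15)
C = 196 (C = (1/(-5 + 6) - 15)² = (1/1 - 15)² = (1 - 15)² = (-14)² = 196)
(C + 3958)*(-833 - 2521) = (196 + 3958)*(-833 - 2521) = 4154*(-3354) = -13932516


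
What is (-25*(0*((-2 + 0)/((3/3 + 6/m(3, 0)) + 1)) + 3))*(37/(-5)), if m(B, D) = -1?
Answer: 555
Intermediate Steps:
(-25*(0*((-2 + 0)/((3/3 + 6/m(3, 0)) + 1)) + 3))*(37/(-5)) = (-25*(0*((-2 + 0)/((3/3 + 6/(-1)) + 1)) + 3))*(37/(-5)) = (-25*(0*(-2/((3*(1/3) + 6*(-1)) + 1)) + 3))*(37*(-1/5)) = -25*(0*(-2/((1 - 6) + 1)) + 3)*(-37/5) = -25*(0*(-2/(-5 + 1)) + 3)*(-37/5) = -25*(0*(-2/(-4)) + 3)*(-37/5) = -25*(0*(-2*(-1/4)) + 3)*(-37/5) = -25*(0*(1/2) + 3)*(-37/5) = -25*(0 + 3)*(-37/5) = -25*3*(-37/5) = -75*(-37/5) = 555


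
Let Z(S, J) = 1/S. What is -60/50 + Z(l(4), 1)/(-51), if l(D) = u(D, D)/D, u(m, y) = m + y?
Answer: -617/510 ≈ -1.2098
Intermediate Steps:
l(D) = 2 (l(D) = (D + D)/D = (2*D)/D = 2)
-60/50 + Z(l(4), 1)/(-51) = -60/50 + 1/(2*(-51)) = -60*1/50 + (½)*(-1/51) = -6/5 - 1/102 = -617/510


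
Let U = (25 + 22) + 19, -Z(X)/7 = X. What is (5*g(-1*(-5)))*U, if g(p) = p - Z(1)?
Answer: 3960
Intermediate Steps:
Z(X) = -7*X
U = 66 (U = 47 + 19 = 66)
g(p) = 7 + p (g(p) = p - (-7) = p - 1*(-7) = p + 7 = 7 + p)
(5*g(-1*(-5)))*U = (5*(7 - 1*(-5)))*66 = (5*(7 + 5))*66 = (5*12)*66 = 60*66 = 3960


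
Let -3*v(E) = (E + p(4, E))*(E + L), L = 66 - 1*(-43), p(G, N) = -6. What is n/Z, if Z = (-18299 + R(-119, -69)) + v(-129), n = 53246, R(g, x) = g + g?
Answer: -53246/19437 ≈ -2.7394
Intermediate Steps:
R(g, x) = 2*g
L = 109 (L = 66 + 43 = 109)
v(E) = -(-6 + E)*(109 + E)/3 (v(E) = -(E - 6)*(E + 109)/3 = -(-6 + E)*(109 + E)/3)
Z = -19437 (Z = (-18299 + 2*(-119)) + (218 - 103/3*(-129) - ⅓*(-129)²) = (-18299 - 238) + (218 + 4429 - ⅓*16641) = -18537 + (218 + 4429 - 5547) = -18537 - 900 = -19437)
n/Z = 53246/(-19437) = 53246*(-1/19437) = -53246/19437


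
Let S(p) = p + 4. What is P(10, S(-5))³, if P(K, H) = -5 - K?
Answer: -3375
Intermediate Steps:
S(p) = 4 + p
P(10, S(-5))³ = (-5 - 1*10)³ = (-5 - 10)³ = (-15)³ = -3375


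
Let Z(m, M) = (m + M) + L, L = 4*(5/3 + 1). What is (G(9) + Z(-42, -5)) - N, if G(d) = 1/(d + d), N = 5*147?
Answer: -13883/18 ≈ -771.28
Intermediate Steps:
N = 735
L = 32/3 (L = 4*(5*(1/3) + 1) = 4*(5/3 + 1) = 4*(8/3) = 32/3 ≈ 10.667)
Z(m, M) = 32/3 + M + m (Z(m, M) = (m + M) + 32/3 = (M + m) + 32/3 = 32/3 + M + m)
G(d) = 1/(2*d)
(G(9) + Z(-42, -5)) - N = ((1/2)/9 + (32/3 - 5 - 42)) - 1*735 = ((1/2)*(1/9) - 109/3) - 735 = (1/18 - 109/3) - 735 = -653/18 - 735 = -13883/18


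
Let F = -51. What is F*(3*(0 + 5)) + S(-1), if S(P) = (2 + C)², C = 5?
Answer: -716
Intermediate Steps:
S(P) = 49 (S(P) = (2 + 5)² = 7² = 49)
F*(3*(0 + 5)) + S(-1) = -153*(0 + 5) + 49 = -153*5 + 49 = -51*15 + 49 = -765 + 49 = -716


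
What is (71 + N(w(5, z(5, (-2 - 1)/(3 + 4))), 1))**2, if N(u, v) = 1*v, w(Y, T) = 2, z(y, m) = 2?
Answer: 5184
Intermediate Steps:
N(u, v) = v
(71 + N(w(5, z(5, (-2 - 1)/(3 + 4))), 1))**2 = (71 + 1)**2 = 72**2 = 5184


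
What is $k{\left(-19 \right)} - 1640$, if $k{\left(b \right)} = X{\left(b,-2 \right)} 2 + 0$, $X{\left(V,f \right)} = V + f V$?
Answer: $-1602$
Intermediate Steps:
$X{\left(V,f \right)} = V + V f$
$k{\left(b \right)} = - 2 b$ ($k{\left(b \right)} = b \left(1 - 2\right) 2 + 0 = b \left(-1\right) 2 + 0 = - b 2 + 0 = - 2 b + 0 = - 2 b$)
$k{\left(-19 \right)} - 1640 = \left(-2\right) \left(-19\right) - 1640 = 38 - 1640 = -1602$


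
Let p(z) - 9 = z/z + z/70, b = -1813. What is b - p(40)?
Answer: -12765/7 ≈ -1823.6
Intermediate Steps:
p(z) = 10 + z/70 (p(z) = 9 + (z/z + z/70) = 9 + (1 + z*(1/70)) = 9 + (1 + z/70) = 10 + z/70)
b - p(40) = -1813 - (10 + (1/70)*40) = -1813 - (10 + 4/7) = -1813 - 1*74/7 = -1813 - 74/7 = -12765/7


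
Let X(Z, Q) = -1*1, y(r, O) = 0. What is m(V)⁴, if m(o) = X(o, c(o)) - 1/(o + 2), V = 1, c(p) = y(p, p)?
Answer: 256/81 ≈ 3.1605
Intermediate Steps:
c(p) = 0
X(Z, Q) = -1
m(o) = -1 - 1/(2 + o) (m(o) = -1 - 1/(o + 2) = -1 - 1/(2 + o))
m(V)⁴ = ((-3 - 1*1)/(2 + 1))⁴ = ((-3 - 1)/3)⁴ = ((⅓)*(-4))⁴ = (-4/3)⁴ = 256/81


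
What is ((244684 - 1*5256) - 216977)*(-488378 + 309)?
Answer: -10957637119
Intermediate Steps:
((244684 - 1*5256) - 216977)*(-488378 + 309) = ((244684 - 5256) - 216977)*(-488069) = (239428 - 216977)*(-488069) = 22451*(-488069) = -10957637119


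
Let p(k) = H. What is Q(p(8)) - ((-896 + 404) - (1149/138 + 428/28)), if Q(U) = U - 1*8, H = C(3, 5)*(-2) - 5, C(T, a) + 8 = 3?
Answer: 165061/322 ≈ 512.61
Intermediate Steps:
C(T, a) = -5 (C(T, a) = -8 + 3 = -5)
H = 5 (H = -5*(-2) - 5 = 10 - 5 = 5)
p(k) = 5
Q(U) = -8 + U (Q(U) = U - 8 = -8 + U)
Q(p(8)) - ((-896 + 404) - (1149/138 + 428/28)) = (-8 + 5) - ((-896 + 404) - (1149/138 + 428/28)) = -3 - (-492 - (1149*(1/138) + 428*(1/28))) = -3 - (-492 - (383/46 + 107/7)) = -3 - (-492 - 1*7603/322) = -3 - (-492 - 7603/322) = -3 - 1*(-166027/322) = -3 + 166027/322 = 165061/322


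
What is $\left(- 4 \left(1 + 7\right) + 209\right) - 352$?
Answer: $-175$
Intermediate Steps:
$\left(- 4 \left(1 + 7\right) + 209\right) - 352 = \left(\left(-4\right) 8 + 209\right) - 352 = \left(-32 + 209\right) - 352 = 177 - 352 = -175$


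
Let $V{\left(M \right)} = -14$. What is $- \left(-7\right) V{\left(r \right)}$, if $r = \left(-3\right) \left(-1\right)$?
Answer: $-98$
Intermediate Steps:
$r = 3$
$- \left(-7\right) V{\left(r \right)} = - \left(-7\right) \left(-14\right) = \left(-1\right) 98 = -98$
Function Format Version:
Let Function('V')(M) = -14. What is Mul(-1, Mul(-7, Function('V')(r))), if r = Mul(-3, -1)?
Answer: -98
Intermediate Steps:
r = 3
Mul(-1, Mul(-7, Function('V')(r))) = Mul(-1, Mul(-7, -14)) = Mul(-1, 98) = -98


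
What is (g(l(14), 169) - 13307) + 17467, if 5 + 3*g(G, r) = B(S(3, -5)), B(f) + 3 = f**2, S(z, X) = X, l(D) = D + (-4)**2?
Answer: 12497/3 ≈ 4165.7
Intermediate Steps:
l(D) = 16 + D (l(D) = D + 16 = 16 + D)
B(f) = -3 + f**2
g(G, r) = 17/3 (g(G, r) = -5/3 + (-3 + (-5)**2)/3 = -5/3 + (-3 + 25)/3 = -5/3 + (1/3)*22 = -5/3 + 22/3 = 17/3)
(g(l(14), 169) - 13307) + 17467 = (17/3 - 13307) + 17467 = -39904/3 + 17467 = 12497/3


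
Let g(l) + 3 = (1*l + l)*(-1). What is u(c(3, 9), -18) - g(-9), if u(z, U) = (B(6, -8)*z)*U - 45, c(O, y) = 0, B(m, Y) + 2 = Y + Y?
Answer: -60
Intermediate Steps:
B(m, Y) = -2 + 2*Y (B(m, Y) = -2 + (Y + Y) = -2 + 2*Y)
u(z, U) = -45 - 18*U*z (u(z, U) = ((-2 + 2*(-8))*z)*U - 45 = ((-2 - 16)*z)*U - 45 = (-18*z)*U - 45 = -18*U*z - 45 = -45 - 18*U*z)
g(l) = -3 - 2*l (g(l) = -3 + (1*l + l)*(-1) = -3 + (l + l)*(-1) = -3 + (2*l)*(-1) = -3 - 2*l)
u(c(3, 9), -18) - g(-9) = (-45 - 18*(-18)*0) - (-3 - 2*(-9)) = (-45 + 0) - (-3 + 18) = -45 - 1*15 = -45 - 15 = -60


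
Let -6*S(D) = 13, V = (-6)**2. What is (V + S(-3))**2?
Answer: 41209/36 ≈ 1144.7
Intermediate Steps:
V = 36
S(D) = -13/6 (S(D) = -1/6*13 = -13/6)
(V + S(-3))**2 = (36 - 13/6)**2 = (203/6)**2 = 41209/36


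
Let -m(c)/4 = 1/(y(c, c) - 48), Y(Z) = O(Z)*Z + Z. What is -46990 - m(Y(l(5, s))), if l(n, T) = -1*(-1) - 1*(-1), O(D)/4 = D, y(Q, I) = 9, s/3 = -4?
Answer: -1832614/39 ≈ -46990.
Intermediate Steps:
s = -12 (s = 3*(-4) = -12)
O(D) = 4*D
l(n, T) = 2 (l(n, T) = 1 + 1 = 2)
Y(Z) = Z + 4*Z**2 (Y(Z) = (4*Z)*Z + Z = 4*Z**2 + Z = Z + 4*Z**2)
m(c) = 4/39 (m(c) = -4/(9 - 48) = -4/(-39) = -4*(-1/39) = 4/39)
-46990 - m(Y(l(5, s))) = -46990 - 1*4/39 = -46990 - 4/39 = -1832614/39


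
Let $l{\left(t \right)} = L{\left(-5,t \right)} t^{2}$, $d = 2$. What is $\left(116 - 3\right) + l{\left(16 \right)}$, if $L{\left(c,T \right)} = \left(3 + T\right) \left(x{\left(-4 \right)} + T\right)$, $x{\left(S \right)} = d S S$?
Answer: $233585$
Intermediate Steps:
$x{\left(S \right)} = 2 S^{2}$ ($x{\left(S \right)} = 2 S S = 2 S^{2}$)
$L{\left(c,T \right)} = \left(3 + T\right) \left(32 + T\right)$ ($L{\left(c,T \right)} = \left(3 + T\right) \left(2 \left(-4\right)^{2} + T\right) = \left(3 + T\right) \left(2 \cdot 16 + T\right) = \left(3 + T\right) \left(32 + T\right)$)
$l{\left(t \right)} = t^{2} \left(96 + t^{2} + 35 t\right)$ ($l{\left(t \right)} = \left(96 + t^{2} + 35 t\right) t^{2} = t^{2} \left(96 + t^{2} + 35 t\right)$)
$\left(116 - 3\right) + l{\left(16 \right)} = \left(116 - 3\right) + 16^{2} \left(96 + 16^{2} + 35 \cdot 16\right) = 113 + 256 \left(96 + 256 + 560\right) = 113 + 256 \cdot 912 = 113 + 233472 = 233585$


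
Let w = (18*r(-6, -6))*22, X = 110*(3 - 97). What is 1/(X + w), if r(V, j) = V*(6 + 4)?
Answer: -1/34100 ≈ -2.9326e-5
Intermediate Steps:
r(V, j) = 10*V (r(V, j) = V*10 = 10*V)
X = -10340 (X = 110*(-94) = -10340)
w = -23760 (w = (18*(10*(-6)))*22 = (18*(-60))*22 = -1080*22 = -23760)
1/(X + w) = 1/(-10340 - 23760) = 1/(-34100) = -1/34100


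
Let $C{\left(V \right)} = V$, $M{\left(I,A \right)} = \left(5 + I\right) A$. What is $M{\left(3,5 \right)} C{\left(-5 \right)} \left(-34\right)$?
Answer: $6800$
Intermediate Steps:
$M{\left(I,A \right)} = A \left(5 + I\right)$
$M{\left(3,5 \right)} C{\left(-5 \right)} \left(-34\right) = 5 \left(5 + 3\right) \left(-5\right) \left(-34\right) = 5 \cdot 8 \left(-5\right) \left(-34\right) = 40 \left(-5\right) \left(-34\right) = \left(-200\right) \left(-34\right) = 6800$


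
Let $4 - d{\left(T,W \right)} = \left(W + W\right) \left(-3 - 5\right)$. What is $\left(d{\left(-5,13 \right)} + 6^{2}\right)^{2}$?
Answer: $61504$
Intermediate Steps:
$d{\left(T,W \right)} = 4 + 16 W$ ($d{\left(T,W \right)} = 4 - \left(W + W\right) \left(-3 - 5\right) = 4 - 2 W \left(-8\right) = 4 - - 16 W = 4 + 16 W$)
$\left(d{\left(-5,13 \right)} + 6^{2}\right)^{2} = \left(\left(4 + 16 \cdot 13\right) + 6^{2}\right)^{2} = \left(\left(4 + 208\right) + 36\right)^{2} = \left(212 + 36\right)^{2} = 248^{2} = 61504$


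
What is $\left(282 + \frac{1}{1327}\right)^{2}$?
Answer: $\frac{140036866225}{1760929} \approx 79524.0$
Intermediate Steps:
$\left(282 + \frac{1}{1327}\right)^{2} = \left(\frac{374215}{1327}\right)^{2} = \frac{140036866225}{1760929}$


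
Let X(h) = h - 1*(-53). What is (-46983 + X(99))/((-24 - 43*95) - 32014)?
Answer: 46831/36123 ≈ 1.2964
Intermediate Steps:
X(h) = 53 + h (X(h) = h + 53 = 53 + h)
(-46983 + X(99))/((-24 - 43*95) - 32014) = (-46983 + (53 + 99))/((-24 - 43*95) - 32014) = (-46983 + 152)/((-24 - 4085) - 32014) = -46831/(-4109 - 32014) = -46831/(-36123) = -46831*(-1/36123) = 46831/36123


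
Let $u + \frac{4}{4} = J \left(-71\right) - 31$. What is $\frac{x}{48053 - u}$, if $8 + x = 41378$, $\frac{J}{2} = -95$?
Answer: $\frac{8274}{6919} \approx 1.1958$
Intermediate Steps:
$J = -190$ ($J = 2 \left(-95\right) = -190$)
$x = 41370$ ($x = -8 + 41378 = 41370$)
$u = 13458$ ($u = -1 - -13459 = -1 + \left(13490 - 31\right) = -1 + 13459 = 13458$)
$\frac{x}{48053 - u} = \frac{41370}{48053 - 13458} = \frac{41370}{34595} = 41370 \cdot \frac{1}{34595} = \frac{8274}{6919}$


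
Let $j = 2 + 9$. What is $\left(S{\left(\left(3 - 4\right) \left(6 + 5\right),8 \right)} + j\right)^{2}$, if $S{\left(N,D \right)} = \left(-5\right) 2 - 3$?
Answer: $4$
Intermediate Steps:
$j = 11$
$S{\left(N,D \right)} = -13$ ($S{\left(N,D \right)} = -10 - 3 = -13$)
$\left(S{\left(\left(3 - 4\right) \left(6 + 5\right),8 \right)} + j\right)^{2} = \left(-13 + 11\right)^{2} = \left(-2\right)^{2} = 4$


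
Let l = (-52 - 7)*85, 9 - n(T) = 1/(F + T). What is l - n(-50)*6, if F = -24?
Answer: -187556/37 ≈ -5069.1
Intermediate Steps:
n(T) = 9 - 1/(-24 + T)
l = -5015 (l = -59*85 = -5015)
l - n(-50)*6 = -5015 - (-217 + 9*(-50))/(-24 - 50)*6 = -5015 - (-217 - 450)/(-74)*6 = -5015 - (-1/74*(-667))*6 = -5015 - 667*6/74 = -5015 - 1*2001/37 = -5015 - 2001/37 = -187556/37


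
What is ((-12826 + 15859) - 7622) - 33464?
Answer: -38053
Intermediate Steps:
((-12826 + 15859) - 7622) - 33464 = (3033 - 7622) - 33464 = -4589 - 33464 = -38053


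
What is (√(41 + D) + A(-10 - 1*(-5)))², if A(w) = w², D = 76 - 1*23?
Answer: (25 + √94)² ≈ 1203.8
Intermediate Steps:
D = 53 (D = 76 - 23 = 53)
(√(41 + D) + A(-10 - 1*(-5)))² = (√(41 + 53) + (-10 - 1*(-5))²)² = (√94 + (-10 + 5)²)² = (√94 + (-5)²)² = (√94 + 25)² = (25 + √94)²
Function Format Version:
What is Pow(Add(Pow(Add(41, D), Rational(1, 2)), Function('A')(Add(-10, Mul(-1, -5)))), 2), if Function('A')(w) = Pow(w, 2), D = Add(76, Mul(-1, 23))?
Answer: Pow(Add(25, Pow(94, Rational(1, 2))), 2) ≈ 1203.8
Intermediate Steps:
D = 53 (D = Add(76, -23) = 53)
Pow(Add(Pow(Add(41, D), Rational(1, 2)), Function('A')(Add(-10, Mul(-1, -5)))), 2) = Pow(Add(Pow(Add(41, 53), Rational(1, 2)), Pow(Add(-10, Mul(-1, -5)), 2)), 2) = Pow(Add(Pow(94, Rational(1, 2)), Pow(Add(-10, 5), 2)), 2) = Pow(Add(Pow(94, Rational(1, 2)), Pow(-5, 2)), 2) = Pow(Add(Pow(94, Rational(1, 2)), 25), 2) = Pow(Add(25, Pow(94, Rational(1, 2))), 2)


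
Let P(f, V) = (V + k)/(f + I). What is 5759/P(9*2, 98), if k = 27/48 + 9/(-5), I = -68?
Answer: -23036000/7741 ≈ -2975.8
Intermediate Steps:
k = -99/80 (k = 27*(1/48) + 9*(-⅕) = 9/16 - 9/5 = -99/80 ≈ -1.2375)
P(f, V) = (-99/80 + V)/(-68 + f) (P(f, V) = (V - 99/80)/(f - 68) = (-99/80 + V)/(-68 + f))
5759/P(9*2, 98) = 5759/(((-99/80 + 98)/(-68 + 9*2))) = 5759/(((7741/80)/(-68 + 18))) = 5759/(((7741/80)/(-50))) = 5759/((-1/50*7741/80)) = 5759/(-7741/4000) = 5759*(-4000/7741) = -23036000/7741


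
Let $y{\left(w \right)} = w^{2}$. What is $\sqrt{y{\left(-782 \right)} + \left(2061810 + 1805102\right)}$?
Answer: $6 \sqrt{124401} \approx 2116.2$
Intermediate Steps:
$\sqrt{y{\left(-782 \right)} + \left(2061810 + 1805102\right)} = \sqrt{\left(-782\right)^{2} + \left(2061810 + 1805102\right)} = \sqrt{611524 + 3866912} = \sqrt{4478436} = 6 \sqrt{124401}$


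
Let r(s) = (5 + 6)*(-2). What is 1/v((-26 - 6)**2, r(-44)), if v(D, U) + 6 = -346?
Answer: -1/352 ≈ -0.0028409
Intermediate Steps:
r(s) = -22 (r(s) = 11*(-2) = -22)
v(D, U) = -352 (v(D, U) = -6 - 346 = -352)
1/v((-26 - 6)**2, r(-44)) = 1/(-352) = -1/352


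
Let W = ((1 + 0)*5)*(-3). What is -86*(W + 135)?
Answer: -10320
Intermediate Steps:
W = -15 (W = (1*5)*(-3) = 5*(-3) = -15)
-86*(W + 135) = -86*(-15 + 135) = -86*120 = -10320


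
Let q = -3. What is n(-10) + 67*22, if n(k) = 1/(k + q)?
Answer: 19161/13 ≈ 1473.9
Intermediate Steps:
n(k) = 1/(-3 + k) (n(k) = 1/(k - 3) = 1/(-3 + k))
n(-10) + 67*22 = 1/(-3 - 10) + 67*22 = 1/(-13) + 1474 = -1/13 + 1474 = 19161/13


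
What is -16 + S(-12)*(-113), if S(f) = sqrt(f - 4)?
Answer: -16 - 452*I ≈ -16.0 - 452.0*I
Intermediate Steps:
S(f) = sqrt(-4 + f)
-16 + S(-12)*(-113) = -16 + sqrt(-4 - 12)*(-113) = -16 + sqrt(-16)*(-113) = -16 + (4*I)*(-113) = -16 - 452*I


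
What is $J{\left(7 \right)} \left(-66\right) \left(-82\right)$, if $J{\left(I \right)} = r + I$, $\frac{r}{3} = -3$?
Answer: $-10824$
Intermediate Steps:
$r = -9$ ($r = 3 \left(-3\right) = -9$)
$J{\left(I \right)} = -9 + I$
$J{\left(7 \right)} \left(-66\right) \left(-82\right) = \left(-9 + 7\right) \left(-66\right) \left(-82\right) = \left(-2\right) \left(-66\right) \left(-82\right) = 132 \left(-82\right) = -10824$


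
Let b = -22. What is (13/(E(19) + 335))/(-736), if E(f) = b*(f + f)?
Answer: 13/368736 ≈ 3.5256e-5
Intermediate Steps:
E(f) = -44*f (E(f) = -22*(f + f) = -44*f)
(13/(E(19) + 335))/(-736) = (13/(-44*19 + 335))/(-736) = (13/(-836 + 335))*(-1/736) = (13/(-501))*(-1/736) = (13*(-1/501))*(-1/736) = -13/501*(-1/736) = 13/368736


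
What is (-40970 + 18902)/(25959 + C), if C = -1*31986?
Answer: 7356/2009 ≈ 3.6615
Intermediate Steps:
C = -31986
(-40970 + 18902)/(25959 + C) = (-40970 + 18902)/(25959 - 31986) = -22068/(-6027) = -22068*(-1/6027) = 7356/2009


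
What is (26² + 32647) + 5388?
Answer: 38711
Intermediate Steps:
(26² + 32647) + 5388 = (676 + 32647) + 5388 = 33323 + 5388 = 38711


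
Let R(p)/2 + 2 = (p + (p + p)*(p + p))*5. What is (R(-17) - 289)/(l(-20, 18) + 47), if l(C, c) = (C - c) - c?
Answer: -1233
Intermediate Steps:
l(C, c) = C - 2*c
R(p) = -4 + 10*p + 40*p**2 (R(p) = -4 + 2*((p + (p + p)*(p + p))*5) = -4 + 2*((p + (2*p)*(2*p))*5) = -4 + 2*((p + 4*p**2)*5) = -4 + 2*(5*p + 20*p**2) = -4 + (10*p + 40*p**2) = -4 + 10*p + 40*p**2)
(R(-17) - 289)/(l(-20, 18) + 47) = ((-4 + 10*(-17) + 40*(-17)**2) - 289)/((-20 - 2*18) + 47) = ((-4 - 170 + 40*289) - 289)/((-20 - 36) + 47) = ((-4 - 170 + 11560) - 289)/(-56 + 47) = (11386 - 289)/(-9) = 11097*(-1/9) = -1233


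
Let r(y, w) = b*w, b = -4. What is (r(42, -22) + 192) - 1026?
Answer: -746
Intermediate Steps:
r(y, w) = -4*w
(r(42, -22) + 192) - 1026 = (-4*(-22) + 192) - 1026 = (88 + 192) - 1026 = 280 - 1026 = -746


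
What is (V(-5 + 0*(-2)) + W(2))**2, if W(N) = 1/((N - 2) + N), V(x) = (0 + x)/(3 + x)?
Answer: 9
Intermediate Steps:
V(x) = x/(3 + x)
W(N) = 1/(-2 + 2*N) (W(N) = 1/((-2 + N) + N) = 1/(-2 + 2*N))
(V(-5 + 0*(-2)) + W(2))**2 = ((-5 + 0*(-2))/(3 + (-5 + 0*(-2))) + 1/(2*(-1 + 2)))**2 = ((-5 + 0)/(3 + (-5 + 0)) + (1/2)/1)**2 = (-5/(3 - 5) + (1/2)*1)**2 = (-5/(-2) + 1/2)**2 = (-5*(-1/2) + 1/2)**2 = (5/2 + 1/2)**2 = 3**2 = 9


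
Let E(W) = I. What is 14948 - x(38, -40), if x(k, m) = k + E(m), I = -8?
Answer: 14918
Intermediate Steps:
E(W) = -8
x(k, m) = -8 + k (x(k, m) = k - 8 = -8 + k)
14948 - x(38, -40) = 14948 - (-8 + 38) = 14948 - 1*30 = 14948 - 30 = 14918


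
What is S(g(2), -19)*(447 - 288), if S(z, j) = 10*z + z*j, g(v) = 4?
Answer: -5724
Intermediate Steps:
S(z, j) = 10*z + j*z
S(g(2), -19)*(447 - 288) = (4*(10 - 19))*(447 - 288) = (4*(-9))*159 = -36*159 = -5724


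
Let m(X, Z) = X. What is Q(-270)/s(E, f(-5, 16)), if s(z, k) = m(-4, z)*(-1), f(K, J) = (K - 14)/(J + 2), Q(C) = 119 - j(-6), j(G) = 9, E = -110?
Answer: 55/2 ≈ 27.500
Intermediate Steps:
Q(C) = 110 (Q(C) = 119 - 1*9 = 119 - 9 = 110)
f(K, J) = (-14 + K)/(2 + J)
s(z, k) = 4 (s(z, k) = -4*(-1) = 4)
Q(-270)/s(E, f(-5, 16)) = 110/4 = 110*(¼) = 55/2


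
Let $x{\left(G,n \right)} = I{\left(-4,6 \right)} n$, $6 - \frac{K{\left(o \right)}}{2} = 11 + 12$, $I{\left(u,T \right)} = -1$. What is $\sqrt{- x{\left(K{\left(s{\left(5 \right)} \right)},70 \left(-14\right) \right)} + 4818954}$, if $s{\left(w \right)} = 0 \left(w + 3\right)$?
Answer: $7 \sqrt{98326} \approx 2195.0$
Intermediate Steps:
$s{\left(w \right)} = 0$ ($s{\left(w \right)} = 0 \left(3 + w\right) = 0$)
$K{\left(o \right)} = -34$ ($K{\left(o \right)} = 12 - 2 \left(11 + 12\right) = 12 - 46 = -34$)
$x{\left(G,n \right)} = - n$
$\sqrt{- x{\left(K{\left(s{\left(5 \right)} \right)},70 \left(-14\right) \right)} + 4818954} = \sqrt{- \left(-1\right) 70 \left(-14\right) + 4818954} = \sqrt{- \left(-1\right) \left(-980\right) + 4818954} = \sqrt{\left(-1\right) 980 + 4818954} = \sqrt{-980 + 4818954} = \sqrt{4817974} = 7 \sqrt{98326}$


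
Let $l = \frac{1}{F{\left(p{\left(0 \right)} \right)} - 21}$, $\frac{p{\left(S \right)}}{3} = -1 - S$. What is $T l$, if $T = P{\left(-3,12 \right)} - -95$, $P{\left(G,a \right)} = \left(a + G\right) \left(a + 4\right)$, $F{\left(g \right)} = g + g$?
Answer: $- \frac{239}{27} \approx -8.8519$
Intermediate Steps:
$p{\left(S \right)} = -3 - 3 S$ ($p{\left(S \right)} = 3 \left(-1 - S\right) = -3 - 3 S$)
$F{\left(g \right)} = 2 g$
$P{\left(G,a \right)} = \left(4 + a\right) \left(G + a\right)$ ($P{\left(G,a \right)} = \left(G + a\right) \left(4 + a\right) = \left(4 + a\right) \left(G + a\right)$)
$T = 239$ ($T = \left(12^{2} + 4 \left(-3\right) + 4 \cdot 12 - 36\right) - -95 = \left(144 - 12 + 48 - 36\right) + 95 = 144 + 95 = 239$)
$l = - \frac{1}{27}$ ($l = \frac{1}{2 \left(-3 - 0\right) - 21} = \frac{1}{2 \left(-3 + 0\right) - 21} = \frac{1}{2 \left(-3\right) - 21} = \frac{1}{-6 - 21} = \frac{1}{-27} = - \frac{1}{27} \approx -0.037037$)
$T l = 239 \left(- \frac{1}{27}\right) = - \frac{239}{27}$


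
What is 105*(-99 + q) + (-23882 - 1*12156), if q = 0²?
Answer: -46433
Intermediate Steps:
q = 0
105*(-99 + q) + (-23882 - 1*12156) = 105*(-99 + 0) + (-23882 - 1*12156) = 105*(-99) + (-23882 - 12156) = -10395 - 36038 = -46433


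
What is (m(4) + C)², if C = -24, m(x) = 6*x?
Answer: 0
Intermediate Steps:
(m(4) + C)² = (6*4 - 24)² = (24 - 24)² = 0² = 0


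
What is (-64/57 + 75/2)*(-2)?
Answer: -4147/57 ≈ -72.754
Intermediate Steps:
(-64/57 + 75/2)*(-2) = (4147/114)*(-2) = -4147/57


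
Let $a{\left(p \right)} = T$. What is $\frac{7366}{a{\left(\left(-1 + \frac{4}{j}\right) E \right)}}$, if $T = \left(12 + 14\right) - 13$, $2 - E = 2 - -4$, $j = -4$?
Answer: $\frac{7366}{13} \approx 566.62$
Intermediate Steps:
$E = -4$ ($E = 2 - \left(2 - -4\right) = 2 - \left(2 + 4\right) = 2 - 6 = -4$)
$T = 13$ ($T = 26 - 13 = 13$)
$a{\left(p \right)} = 13$
$\frac{7366}{a{\left(\left(-1 + \frac{4}{j}\right) E \right)}} = \frac{7366}{13}$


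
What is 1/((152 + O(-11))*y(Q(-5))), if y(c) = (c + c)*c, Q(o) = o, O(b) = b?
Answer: 1/7050 ≈ 0.00014184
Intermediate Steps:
y(c) = 2*c² (y(c) = (2*c)*c = 2*c²)
1/((152 + O(-11))*y(Q(-5))) = 1/((152 - 11)*(2*(-5)²)) = 1/(141*(2*25)) = 1/(141*50) = 1/7050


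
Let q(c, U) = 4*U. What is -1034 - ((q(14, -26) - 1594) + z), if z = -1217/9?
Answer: 7193/9 ≈ 799.22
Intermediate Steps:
z = -1217/9 (z = -1217*1/9 = -1217/9 ≈ -135.22)
-1034 - ((q(14, -26) - 1594) + z) = -1034 - ((4*(-26) - 1594) - 1217/9) = -1034 - ((-104 - 1594) - 1217/9) = -1034 - (-1698 - 1217/9) = -1034 - 1*(-16499/9) = -1034 + 16499/9 = 7193/9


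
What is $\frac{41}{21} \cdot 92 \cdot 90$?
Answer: $\frac{113160}{7} \approx 16166.0$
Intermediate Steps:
$\frac{41}{21} \cdot 92 \cdot 90 = \frac{3772}{21} \cdot 90 = \frac{113160}{7}$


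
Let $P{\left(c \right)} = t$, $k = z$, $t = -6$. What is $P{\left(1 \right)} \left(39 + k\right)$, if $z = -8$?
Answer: $-186$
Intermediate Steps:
$k = -8$
$P{\left(c \right)} = -6$
$P{\left(1 \right)} \left(39 + k\right) = - 6 \left(39 - 8\right) = \left(-6\right) 31 = -186$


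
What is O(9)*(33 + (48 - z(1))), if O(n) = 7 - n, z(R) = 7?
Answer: -148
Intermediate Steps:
O(9)*(33 + (48 - z(1))) = (7 - 1*9)*(33 + (48 - 1*7)) = (7 - 9)*(33 + (48 - 7)) = -2*(33 + 41) = -2*74 = -148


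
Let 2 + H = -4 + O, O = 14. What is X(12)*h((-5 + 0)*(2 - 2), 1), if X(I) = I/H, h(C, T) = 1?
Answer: 3/2 ≈ 1.5000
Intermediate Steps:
H = 8 (H = -2 + (-4 + 14) = -2 + 10 = 8)
X(I) = I/8
X(12)*h((-5 + 0)*(2 - 2), 1) = ((⅛)*12)*1 = (3/2)*1 = 3/2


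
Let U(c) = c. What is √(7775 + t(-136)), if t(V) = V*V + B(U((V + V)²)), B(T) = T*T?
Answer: √5473658527 ≈ 73984.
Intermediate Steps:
B(T) = T²
t(V) = V² + 16*V⁴ (t(V) = V*V + ((V + V)²)² = V² + ((2*V)²)² = V² + (4*V²)² = V² + 16*V⁴)
√(7775 + t(-136)) = √(7775 + ((-136)² + 16*(-136)⁴)) = √(7775 + (18496 + 16*342102016)) = √(7775 + (18496 + 5473632256)) = √(7775 + 5473650752) = √5473658527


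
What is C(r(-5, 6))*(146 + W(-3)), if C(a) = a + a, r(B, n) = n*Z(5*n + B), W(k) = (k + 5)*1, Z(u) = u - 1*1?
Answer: 42624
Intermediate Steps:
Z(u) = -1 + u (Z(u) = u - 1 = -1 + u)
W(k) = 5 + k (W(k) = (5 + k)*1 = 5 + k)
r(B, n) = n*(-1 + B + 5*n) (r(B, n) = n*(-1 + (5*n + B)) = n*(-1 + (B + 5*n)) = n*(-1 + B + 5*n))
C(a) = 2*a
C(r(-5, 6))*(146 + W(-3)) = (2*(6*(-1 - 5 + 5*6)))*(146 + (5 - 3)) = (2*(6*(-1 - 5 + 30)))*(146 + 2) = (2*(6*24))*148 = (2*144)*148 = 288*148 = 42624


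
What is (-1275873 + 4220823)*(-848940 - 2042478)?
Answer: -8515081439100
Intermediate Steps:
(-1275873 + 4220823)*(-848940 - 2042478) = 2944950*(-2891418) = -8515081439100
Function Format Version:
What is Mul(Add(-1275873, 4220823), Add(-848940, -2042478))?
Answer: -8515081439100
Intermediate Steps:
Mul(Add(-1275873, 4220823), Add(-848940, -2042478)) = Mul(2944950, -2891418) = -8515081439100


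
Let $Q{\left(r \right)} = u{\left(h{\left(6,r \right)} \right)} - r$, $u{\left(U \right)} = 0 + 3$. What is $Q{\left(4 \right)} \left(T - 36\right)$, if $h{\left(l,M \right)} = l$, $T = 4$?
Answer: $32$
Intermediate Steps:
$u{\left(U \right)} = 3$
$Q{\left(r \right)} = 3 - r$
$Q{\left(4 \right)} \left(T - 36\right) = \left(3 - 4\right) \left(4 - 36\right) = \left(3 - 4\right) \left(-32\right) = \left(-1\right) \left(-32\right) = 32$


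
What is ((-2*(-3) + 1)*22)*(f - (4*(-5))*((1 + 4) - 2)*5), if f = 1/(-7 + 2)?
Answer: 230846/5 ≈ 46169.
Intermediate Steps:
f = -⅕ (f = 1/(-5) = -⅕ ≈ -0.20000)
((-2*(-3) + 1)*22)*(f - (4*(-5))*((1 + 4) - 2)*5) = ((-2*(-3) + 1)*22)*(-⅕ - (4*(-5))*((1 + 4) - 2)*5) = ((6 + 1)*22)*(-⅕ - (-20*(5 - 2))*5) = (7*22)*(-⅕ - (-20*3)*5) = 154*(-⅕ - (-60)*5) = 154*(-⅕ - 1*(-300)) = 154*(-⅕ + 300) = 154*(1499/5) = 230846/5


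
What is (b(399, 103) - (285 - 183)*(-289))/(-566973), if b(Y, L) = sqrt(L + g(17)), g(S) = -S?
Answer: -9826/188991 - sqrt(86)/566973 ≈ -0.052008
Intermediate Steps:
b(Y, L) = sqrt(-17 + L) (b(Y, L) = sqrt(L - 1*17) = sqrt(L - 17) = sqrt(-17 + L))
(b(399, 103) - (285 - 183)*(-289))/(-566973) = (sqrt(-17 + 103) - (285 - 183)*(-289))/(-566973) = (sqrt(86) - 102*(-289))*(-1/566973) = (sqrt(86) - 1*(-29478))*(-1/566973) = (sqrt(86) + 29478)*(-1/566973) = (29478 + sqrt(86))*(-1/566973) = -9826/188991 - sqrt(86)/566973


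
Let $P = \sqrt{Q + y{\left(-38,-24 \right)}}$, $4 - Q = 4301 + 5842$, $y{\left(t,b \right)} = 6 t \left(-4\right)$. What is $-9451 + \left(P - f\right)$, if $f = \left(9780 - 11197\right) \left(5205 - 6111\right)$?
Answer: $-1293253 + i \sqrt{9227} \approx -1.2933 \cdot 10^{6} + 96.057 i$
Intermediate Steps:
$f = 1283802$ ($f = \left(-1417\right) \left(-906\right) = 1283802$)
$y{\left(t,b \right)} = - 24 t$
$Q = -10139$ ($Q = 4 - \left(4301 + 5842\right) = 4 - 10143 = -10139$)
$P = i \sqrt{9227}$ ($P = \sqrt{-10139 - -912} = \sqrt{-10139 + 912} = \sqrt{-9227} = i \sqrt{9227} \approx 96.057 i$)
$-9451 + \left(P - f\right) = -9451 + \left(i \sqrt{9227} - 1283802\right) = -9451 - \left(1283802 - i \sqrt{9227}\right) = -1293253 + i \sqrt{9227}$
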